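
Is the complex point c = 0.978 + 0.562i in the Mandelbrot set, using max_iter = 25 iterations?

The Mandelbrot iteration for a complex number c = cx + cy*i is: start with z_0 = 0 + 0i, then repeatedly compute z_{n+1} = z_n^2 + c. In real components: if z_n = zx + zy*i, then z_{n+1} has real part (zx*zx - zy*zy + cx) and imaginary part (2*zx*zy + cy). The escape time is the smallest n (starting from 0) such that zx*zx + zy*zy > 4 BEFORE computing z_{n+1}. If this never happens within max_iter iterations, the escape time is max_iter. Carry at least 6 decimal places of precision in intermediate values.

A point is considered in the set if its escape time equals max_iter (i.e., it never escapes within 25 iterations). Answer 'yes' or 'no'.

z_0 = 0 + 0i, c = 0.9780 + 0.5620i
Iter 1: z = 0.9780 + 0.5620i, |z|^2 = 1.2723
Iter 2: z = 1.6186 + 1.6613i, |z|^2 = 5.3798
Escaped at iteration 2

Answer: no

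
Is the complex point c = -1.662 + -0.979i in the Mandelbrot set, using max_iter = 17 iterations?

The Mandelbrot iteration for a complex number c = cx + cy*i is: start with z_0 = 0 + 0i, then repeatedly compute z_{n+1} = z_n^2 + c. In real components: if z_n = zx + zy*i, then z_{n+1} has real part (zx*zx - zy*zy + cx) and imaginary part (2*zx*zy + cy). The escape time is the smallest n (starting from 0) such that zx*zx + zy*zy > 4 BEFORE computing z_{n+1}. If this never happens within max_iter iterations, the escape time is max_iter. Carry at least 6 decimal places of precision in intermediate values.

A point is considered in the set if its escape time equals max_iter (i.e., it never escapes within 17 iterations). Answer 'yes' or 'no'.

z_0 = 0 + 0i, c = -1.6620 + -0.9790i
Iter 1: z = -1.6620 + -0.9790i, |z|^2 = 3.7207
Iter 2: z = 0.1418 + 2.2752i, |z|^2 = 5.1966
Escaped at iteration 2

Answer: no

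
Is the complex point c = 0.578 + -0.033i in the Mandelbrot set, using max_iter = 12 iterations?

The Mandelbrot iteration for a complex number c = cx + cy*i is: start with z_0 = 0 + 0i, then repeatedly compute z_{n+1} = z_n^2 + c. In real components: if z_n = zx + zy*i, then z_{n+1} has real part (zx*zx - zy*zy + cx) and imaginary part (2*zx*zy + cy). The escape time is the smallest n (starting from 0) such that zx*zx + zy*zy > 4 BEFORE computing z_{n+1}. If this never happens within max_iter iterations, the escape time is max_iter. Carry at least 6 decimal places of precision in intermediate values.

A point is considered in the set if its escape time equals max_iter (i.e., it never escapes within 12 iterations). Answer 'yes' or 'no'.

z_0 = 0 + 0i, c = 0.5780 + -0.0330i
Iter 1: z = 0.5780 + -0.0330i, |z|^2 = 0.3352
Iter 2: z = 0.9110 + -0.0711i, |z|^2 = 0.8350
Iter 3: z = 1.4028 + -0.1626i, |z|^2 = 1.9944
Iter 4: z = 2.5195 + -0.4893i, |z|^2 = 6.5875
Escaped at iteration 4

Answer: no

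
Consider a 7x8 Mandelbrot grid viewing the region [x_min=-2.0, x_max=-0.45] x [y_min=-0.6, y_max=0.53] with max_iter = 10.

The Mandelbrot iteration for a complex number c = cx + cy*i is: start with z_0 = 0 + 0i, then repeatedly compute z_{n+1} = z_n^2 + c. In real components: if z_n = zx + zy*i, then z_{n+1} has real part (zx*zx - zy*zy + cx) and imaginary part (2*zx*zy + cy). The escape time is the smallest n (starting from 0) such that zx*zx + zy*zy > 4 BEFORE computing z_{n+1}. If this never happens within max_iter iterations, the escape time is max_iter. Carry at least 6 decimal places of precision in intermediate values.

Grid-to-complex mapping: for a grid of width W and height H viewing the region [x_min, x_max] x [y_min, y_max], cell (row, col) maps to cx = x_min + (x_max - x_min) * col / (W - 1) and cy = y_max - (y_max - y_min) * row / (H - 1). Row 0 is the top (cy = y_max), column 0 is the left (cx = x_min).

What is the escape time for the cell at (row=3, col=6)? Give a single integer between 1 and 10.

Answer: 10

Derivation:
z_0 = 0 + 0i, c = -0.4500 + 0.0457i
Iter 1: z = -0.4500 + 0.0457i, |z|^2 = 0.2046
Iter 2: z = -0.2496 + 0.0046i, |z|^2 = 0.0623
Iter 3: z = -0.3877 + 0.0434i, |z|^2 = 0.1522
Iter 4: z = -0.3016 + 0.0120i, |z|^2 = 0.0911
Iter 5: z = -0.3592 + 0.0385i, |z|^2 = 0.1305
Iter 6: z = -0.3224 + 0.0181i, |z|^2 = 0.1043
Iter 7: z = -0.3464 + 0.0341i, |z|^2 = 0.1211
Iter 8: z = -0.3312 + 0.0221i, |z|^2 = 0.1102
Iter 9: z = -0.3408 + 0.0311i, |z|^2 = 0.1171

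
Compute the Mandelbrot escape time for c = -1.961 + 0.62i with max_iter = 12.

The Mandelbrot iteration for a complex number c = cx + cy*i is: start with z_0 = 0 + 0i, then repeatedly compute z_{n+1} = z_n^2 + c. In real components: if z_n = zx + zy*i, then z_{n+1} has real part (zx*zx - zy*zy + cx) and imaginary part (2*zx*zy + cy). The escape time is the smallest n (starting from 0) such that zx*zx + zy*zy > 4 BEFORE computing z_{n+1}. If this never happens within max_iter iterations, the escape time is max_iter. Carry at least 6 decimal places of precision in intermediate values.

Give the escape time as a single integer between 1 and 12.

Answer: 1

Derivation:
z_0 = 0 + 0i, c = -1.9610 + 0.6200i
Iter 1: z = -1.9610 + 0.6200i, |z|^2 = 4.2299
Escaped at iteration 1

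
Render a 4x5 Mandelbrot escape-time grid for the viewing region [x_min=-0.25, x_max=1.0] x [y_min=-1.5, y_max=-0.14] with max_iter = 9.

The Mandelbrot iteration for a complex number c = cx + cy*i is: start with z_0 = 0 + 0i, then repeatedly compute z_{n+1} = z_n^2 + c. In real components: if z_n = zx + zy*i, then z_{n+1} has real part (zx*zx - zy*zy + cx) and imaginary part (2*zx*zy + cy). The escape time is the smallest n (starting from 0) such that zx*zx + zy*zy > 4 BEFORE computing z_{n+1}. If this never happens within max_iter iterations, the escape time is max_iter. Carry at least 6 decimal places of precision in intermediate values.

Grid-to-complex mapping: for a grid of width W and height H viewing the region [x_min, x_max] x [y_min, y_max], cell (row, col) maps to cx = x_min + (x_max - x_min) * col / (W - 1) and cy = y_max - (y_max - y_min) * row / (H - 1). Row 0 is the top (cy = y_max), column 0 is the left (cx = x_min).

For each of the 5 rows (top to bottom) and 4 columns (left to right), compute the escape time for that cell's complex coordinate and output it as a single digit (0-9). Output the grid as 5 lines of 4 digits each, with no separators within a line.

(row=0, col=0): c = -0.2500 + -0.1400i → escape time 9
(row=0, col=1): c = 0.1667 + -0.1400i → escape time 9
(row=0, col=2): c = 0.5833 + -0.1400i → escape time 4
(row=0, col=3): c = 1.0000 + -0.1400i → escape time 2
(row=1, col=0): c = -0.2500 + -0.4800i → escape time 9
(row=1, col=1): c = 0.1667 + -0.4800i → escape time 9
(row=1, col=2): c = 0.5833 + -0.4800i → escape time 4
(row=1, col=3): c = 1.0000 + -0.4800i → escape time 2
(row=2, col=0): c = -0.2500 + -0.8200i → escape time 9
(row=2, col=1): c = 0.1667 + -0.8200i → escape time 5
(row=2, col=2): c = 0.5833 + -0.8200i → escape time 3
(row=2, col=3): c = 1.0000 + -0.8200i → escape time 2
(row=3, col=0): c = -0.2500 + -1.1600i → escape time 4
(row=3, col=1): c = 0.1667 + -1.1600i → escape time 3
(row=3, col=2): c = 0.5833 + -1.1600i → escape time 2
(row=3, col=3): c = 1.0000 + -1.1600i → escape time 2
(row=4, col=0): c = -0.2500 + -1.5000i → escape time 2
(row=4, col=1): c = 0.1667 + -1.5000i → escape time 2
(row=4, col=2): c = 0.5833 + -1.5000i → escape time 2
(row=4, col=3): c = 1.0000 + -1.5000i → escape time 2

Answer: 9942
9942
9532
4322
2222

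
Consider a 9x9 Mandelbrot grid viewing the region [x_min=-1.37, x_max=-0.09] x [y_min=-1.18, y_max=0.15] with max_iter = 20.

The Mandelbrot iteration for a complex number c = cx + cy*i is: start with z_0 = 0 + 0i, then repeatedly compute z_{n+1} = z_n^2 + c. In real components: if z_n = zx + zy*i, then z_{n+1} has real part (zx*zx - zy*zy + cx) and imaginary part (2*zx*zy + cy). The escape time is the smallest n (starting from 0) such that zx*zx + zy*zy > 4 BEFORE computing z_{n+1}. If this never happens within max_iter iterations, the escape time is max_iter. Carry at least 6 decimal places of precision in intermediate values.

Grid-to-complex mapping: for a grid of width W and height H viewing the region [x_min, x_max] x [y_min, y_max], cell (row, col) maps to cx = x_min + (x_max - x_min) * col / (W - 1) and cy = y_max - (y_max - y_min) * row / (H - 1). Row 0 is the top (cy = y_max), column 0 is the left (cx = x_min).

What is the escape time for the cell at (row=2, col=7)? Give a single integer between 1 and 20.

Answer: 20

Derivation:
z_0 = 0 + 0i, c = -0.2500 + -0.1825i
Iter 1: z = -0.2500 + -0.1825i, |z|^2 = 0.0958
Iter 2: z = -0.2208 + -0.0912i, |z|^2 = 0.0571
Iter 3: z = -0.2096 + -0.1422i, |z|^2 = 0.0641
Iter 4: z = -0.2263 + -0.1229i, |z|^2 = 0.0663
Iter 5: z = -0.2139 + -0.1269i, |z|^2 = 0.0618
Iter 6: z = -0.2203 + -0.1282i, |z|^2 = 0.0650
Iter 7: z = -0.2179 + -0.1260i, |z|^2 = 0.0633
Iter 8: z = -0.2184 + -0.1276i, |z|^2 = 0.0640
Iter 9: z = -0.2186 + -0.1268i, |z|^2 = 0.0638
Iter 10: z = -0.2183 + -0.1271i, |z|^2 = 0.0638
Iter 11: z = -0.2185 + -0.1270i, |z|^2 = 0.0639
Iter 12: z = -0.2184 + -0.1270i, |z|^2 = 0.0638
Iter 13: z = -0.2184 + -0.1270i, |z|^2 = 0.0638
Iter 14: z = -0.2184 + -0.1270i, |z|^2 = 0.0638
Iter 15: z = -0.2184 + -0.1270i, |z|^2 = 0.0638
Iter 16: z = -0.2184 + -0.1270i, |z|^2 = 0.0638
Iter 17: z = -0.2184 + -0.1270i, |z|^2 = 0.0638
Iter 18: z = -0.2184 + -0.1270i, |z|^2 = 0.0638
Iter 19: z = -0.2184 + -0.1270i, |z|^2 = 0.0638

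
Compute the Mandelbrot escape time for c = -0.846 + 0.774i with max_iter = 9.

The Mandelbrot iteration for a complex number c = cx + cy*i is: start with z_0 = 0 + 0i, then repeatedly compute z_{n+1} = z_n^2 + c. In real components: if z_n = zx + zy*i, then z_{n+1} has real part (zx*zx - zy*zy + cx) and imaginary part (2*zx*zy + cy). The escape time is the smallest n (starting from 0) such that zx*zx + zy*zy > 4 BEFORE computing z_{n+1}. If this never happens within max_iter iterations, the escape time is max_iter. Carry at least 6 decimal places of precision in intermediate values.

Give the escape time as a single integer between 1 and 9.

z_0 = 0 + 0i, c = -0.8460 + 0.7740i
Iter 1: z = -0.8460 + 0.7740i, |z|^2 = 1.3148
Iter 2: z = -0.7294 + -0.5356i, |z|^2 = 0.8188
Iter 3: z = -0.6009 + 1.5553i, |z|^2 = 2.7801
Iter 4: z = -2.9039 + -1.0952i, |z|^2 = 9.6319
Escaped at iteration 4

Answer: 4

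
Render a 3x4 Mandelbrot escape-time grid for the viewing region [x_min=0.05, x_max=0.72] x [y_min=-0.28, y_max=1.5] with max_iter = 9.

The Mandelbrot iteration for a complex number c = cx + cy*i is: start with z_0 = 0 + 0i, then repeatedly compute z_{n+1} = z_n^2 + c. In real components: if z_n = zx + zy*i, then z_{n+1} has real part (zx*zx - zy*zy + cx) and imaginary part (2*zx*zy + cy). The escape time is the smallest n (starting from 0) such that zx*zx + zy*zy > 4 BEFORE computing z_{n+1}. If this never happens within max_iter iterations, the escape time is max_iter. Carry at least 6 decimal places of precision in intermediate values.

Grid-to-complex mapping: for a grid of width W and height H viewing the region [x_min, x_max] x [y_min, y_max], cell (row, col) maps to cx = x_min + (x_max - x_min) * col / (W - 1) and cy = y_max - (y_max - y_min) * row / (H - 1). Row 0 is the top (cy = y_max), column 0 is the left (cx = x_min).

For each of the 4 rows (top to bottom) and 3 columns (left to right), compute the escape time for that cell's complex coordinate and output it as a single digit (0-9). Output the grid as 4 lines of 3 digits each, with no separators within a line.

(row=0, col=0): c = 0.0500 + 1.5000i → escape time 2
(row=0, col=1): c = 0.3850 + 1.5000i → escape time 2
(row=0, col=2): c = 0.7200 + 1.5000i → escape time 2
(row=1, col=0): c = 0.0500 + 0.9067i → escape time 6
(row=1, col=1): c = 0.3850 + 0.9067i → escape time 3
(row=1, col=2): c = 0.7200 + 0.9067i → escape time 2
(row=2, col=0): c = 0.0500 + 0.3133i → escape time 9
(row=2, col=1): c = 0.3850 + 0.3133i → escape time 9
(row=2, col=2): c = 0.7200 + 0.3133i → escape time 3
(row=3, col=0): c = 0.0500 + -0.2800i → escape time 9
(row=3, col=1): c = 0.3850 + -0.2800i → escape time 9
(row=3, col=2): c = 0.7200 + -0.2800i → escape time 3

Answer: 222
632
993
993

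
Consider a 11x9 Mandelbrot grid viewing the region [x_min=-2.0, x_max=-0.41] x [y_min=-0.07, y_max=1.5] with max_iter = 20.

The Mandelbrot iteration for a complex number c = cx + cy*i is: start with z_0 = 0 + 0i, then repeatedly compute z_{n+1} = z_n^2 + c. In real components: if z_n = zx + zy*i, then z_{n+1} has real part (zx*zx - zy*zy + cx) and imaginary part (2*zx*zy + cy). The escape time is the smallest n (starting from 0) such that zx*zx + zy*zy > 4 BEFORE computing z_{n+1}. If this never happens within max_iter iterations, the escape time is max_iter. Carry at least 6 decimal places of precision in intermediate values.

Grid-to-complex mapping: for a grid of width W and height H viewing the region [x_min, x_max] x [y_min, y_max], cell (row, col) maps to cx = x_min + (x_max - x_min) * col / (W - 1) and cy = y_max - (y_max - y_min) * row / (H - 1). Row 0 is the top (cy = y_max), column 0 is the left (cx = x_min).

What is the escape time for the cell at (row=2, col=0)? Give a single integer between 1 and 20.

Answer: 1

Derivation:
z_0 = 0 + 0i, c = -2.0000 + 1.1075i
Iter 1: z = -2.0000 + 1.1075i, |z|^2 = 5.2266
Escaped at iteration 1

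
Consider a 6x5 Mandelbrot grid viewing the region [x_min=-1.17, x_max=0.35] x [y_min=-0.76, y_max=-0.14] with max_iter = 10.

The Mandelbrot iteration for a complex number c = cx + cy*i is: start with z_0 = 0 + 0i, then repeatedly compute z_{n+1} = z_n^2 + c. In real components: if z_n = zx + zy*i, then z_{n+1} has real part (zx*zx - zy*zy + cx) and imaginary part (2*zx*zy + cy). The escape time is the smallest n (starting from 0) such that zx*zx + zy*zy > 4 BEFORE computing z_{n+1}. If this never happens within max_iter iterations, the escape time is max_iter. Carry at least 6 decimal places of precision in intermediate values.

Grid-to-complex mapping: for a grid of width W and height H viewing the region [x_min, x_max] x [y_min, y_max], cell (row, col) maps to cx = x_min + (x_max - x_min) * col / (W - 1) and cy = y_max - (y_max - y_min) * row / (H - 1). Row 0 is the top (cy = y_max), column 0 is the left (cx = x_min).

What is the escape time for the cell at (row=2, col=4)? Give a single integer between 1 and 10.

z_0 = 0 + 0i, c = 0.0460 + -0.4500i
Iter 1: z = 0.0460 + -0.4500i, |z|^2 = 0.2046
Iter 2: z = -0.1544 + -0.4914i, |z|^2 = 0.2653
Iter 3: z = -0.1716 + -0.2983i, |z|^2 = 0.1184
Iter 4: z = -0.0135 + -0.3476i, |z|^2 = 0.1210
Iter 5: z = -0.0747 + -0.4406i, |z|^2 = 0.1997
Iter 6: z = -0.1426 + -0.3842i, |z|^2 = 0.1679
Iter 7: z = -0.0813 + -0.3404i, |z|^2 = 0.1225
Iter 8: z = -0.0633 + -0.3946i, |z|^2 = 0.1598
Iter 9: z = -0.1057 + -0.4000i, |z|^2 = 0.1712

Answer: 10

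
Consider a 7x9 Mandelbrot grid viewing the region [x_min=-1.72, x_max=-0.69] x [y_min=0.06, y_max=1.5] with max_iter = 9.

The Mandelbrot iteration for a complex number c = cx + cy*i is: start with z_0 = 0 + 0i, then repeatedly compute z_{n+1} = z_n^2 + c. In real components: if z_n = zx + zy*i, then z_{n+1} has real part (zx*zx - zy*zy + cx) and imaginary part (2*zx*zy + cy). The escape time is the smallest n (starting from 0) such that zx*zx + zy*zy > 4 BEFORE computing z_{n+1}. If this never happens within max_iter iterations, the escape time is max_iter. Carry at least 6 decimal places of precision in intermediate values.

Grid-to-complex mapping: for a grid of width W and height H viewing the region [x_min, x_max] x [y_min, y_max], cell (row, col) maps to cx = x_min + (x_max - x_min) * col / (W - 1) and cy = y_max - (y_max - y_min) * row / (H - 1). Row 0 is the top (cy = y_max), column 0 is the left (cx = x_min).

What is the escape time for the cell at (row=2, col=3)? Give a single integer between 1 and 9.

z_0 = 0 + 0i, c = -1.2050 + 1.1400i
Iter 1: z = -1.2050 + 1.1400i, |z|^2 = 2.7516
Iter 2: z = -1.0526 + -1.6074i, |z|^2 = 3.6916
Iter 3: z = -2.6808 + 4.5238i, |z|^2 = 27.6517
Escaped at iteration 3

Answer: 3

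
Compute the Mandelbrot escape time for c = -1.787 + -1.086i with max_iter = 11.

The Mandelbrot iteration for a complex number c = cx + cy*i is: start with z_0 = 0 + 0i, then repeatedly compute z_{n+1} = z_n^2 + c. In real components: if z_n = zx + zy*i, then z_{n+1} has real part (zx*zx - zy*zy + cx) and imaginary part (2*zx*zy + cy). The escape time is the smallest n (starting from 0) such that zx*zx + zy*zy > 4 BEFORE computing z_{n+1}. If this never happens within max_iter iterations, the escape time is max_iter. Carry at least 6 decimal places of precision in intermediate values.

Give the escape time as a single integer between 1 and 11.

z_0 = 0 + 0i, c = -1.7870 + -1.0860i
Iter 1: z = -1.7870 + -1.0860i, |z|^2 = 4.3728
Escaped at iteration 1

Answer: 1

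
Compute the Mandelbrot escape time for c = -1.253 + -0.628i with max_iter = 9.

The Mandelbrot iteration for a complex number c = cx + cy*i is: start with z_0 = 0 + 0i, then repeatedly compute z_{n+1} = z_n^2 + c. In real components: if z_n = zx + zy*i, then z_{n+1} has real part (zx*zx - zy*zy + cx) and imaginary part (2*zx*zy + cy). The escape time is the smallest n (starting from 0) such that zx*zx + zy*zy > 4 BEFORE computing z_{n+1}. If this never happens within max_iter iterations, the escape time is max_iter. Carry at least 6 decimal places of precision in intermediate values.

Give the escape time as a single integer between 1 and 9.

z_0 = 0 + 0i, c = -1.2530 + -0.6280i
Iter 1: z = -1.2530 + -0.6280i, |z|^2 = 1.9644
Iter 2: z = -0.0774 + 0.9458i, |z|^2 = 0.9005
Iter 3: z = -2.1415 + -0.7744i, |z|^2 = 5.1856
Escaped at iteration 3

Answer: 3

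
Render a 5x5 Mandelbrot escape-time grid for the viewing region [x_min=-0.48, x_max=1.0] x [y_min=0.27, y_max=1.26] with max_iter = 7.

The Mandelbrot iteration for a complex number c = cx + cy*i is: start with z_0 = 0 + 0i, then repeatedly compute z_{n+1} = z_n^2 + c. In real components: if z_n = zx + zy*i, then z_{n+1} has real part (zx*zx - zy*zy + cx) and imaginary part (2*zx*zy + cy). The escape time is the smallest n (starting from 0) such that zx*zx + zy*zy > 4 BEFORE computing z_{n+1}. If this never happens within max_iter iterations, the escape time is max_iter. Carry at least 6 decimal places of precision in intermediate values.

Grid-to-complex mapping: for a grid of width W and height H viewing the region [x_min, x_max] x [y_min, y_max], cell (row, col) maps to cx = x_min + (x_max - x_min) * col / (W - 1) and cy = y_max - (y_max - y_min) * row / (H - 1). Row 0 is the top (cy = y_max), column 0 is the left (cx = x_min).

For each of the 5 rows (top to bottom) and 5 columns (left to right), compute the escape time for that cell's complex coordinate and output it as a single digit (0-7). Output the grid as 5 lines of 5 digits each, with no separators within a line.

Answer: 33222
47422
67532
77732
77742

Derivation:
(row=0, col=0): c = -0.4800 + 1.2600i → escape time 3
(row=0, col=1): c = -0.1100 + 1.2600i → escape time 3
(row=0, col=2): c = 0.2600 + 1.2600i → escape time 2
(row=0, col=3): c = 0.6300 + 1.2600i → escape time 2
(row=0, col=4): c = 1.0000 + 1.2600i → escape time 2
(row=1, col=0): c = -0.4800 + 1.0125i → escape time 4
(row=1, col=1): c = -0.1100 + 1.0125i → escape time 7
(row=1, col=2): c = 0.2600 + 1.0125i → escape time 4
(row=1, col=3): c = 0.6300 + 1.0125i → escape time 2
(row=1, col=4): c = 1.0000 + 1.0125i → escape time 2
(row=2, col=0): c = -0.4800 + 0.7650i → escape time 6
(row=2, col=1): c = -0.1100 + 0.7650i → escape time 7
(row=2, col=2): c = 0.2600 + 0.7650i → escape time 5
(row=2, col=3): c = 0.6300 + 0.7650i → escape time 3
(row=2, col=4): c = 1.0000 + 0.7650i → escape time 2
(row=3, col=0): c = -0.4800 + 0.5175i → escape time 7
(row=3, col=1): c = -0.1100 + 0.5175i → escape time 7
(row=3, col=2): c = 0.2600 + 0.5175i → escape time 7
(row=3, col=3): c = 0.6300 + 0.5175i → escape time 3
(row=3, col=4): c = 1.0000 + 0.5175i → escape time 2
(row=4, col=0): c = -0.4800 + 0.2700i → escape time 7
(row=4, col=1): c = -0.1100 + 0.2700i → escape time 7
(row=4, col=2): c = 0.2600 + 0.2700i → escape time 7
(row=4, col=3): c = 0.6300 + 0.2700i → escape time 4
(row=4, col=4): c = 1.0000 + 0.2700i → escape time 2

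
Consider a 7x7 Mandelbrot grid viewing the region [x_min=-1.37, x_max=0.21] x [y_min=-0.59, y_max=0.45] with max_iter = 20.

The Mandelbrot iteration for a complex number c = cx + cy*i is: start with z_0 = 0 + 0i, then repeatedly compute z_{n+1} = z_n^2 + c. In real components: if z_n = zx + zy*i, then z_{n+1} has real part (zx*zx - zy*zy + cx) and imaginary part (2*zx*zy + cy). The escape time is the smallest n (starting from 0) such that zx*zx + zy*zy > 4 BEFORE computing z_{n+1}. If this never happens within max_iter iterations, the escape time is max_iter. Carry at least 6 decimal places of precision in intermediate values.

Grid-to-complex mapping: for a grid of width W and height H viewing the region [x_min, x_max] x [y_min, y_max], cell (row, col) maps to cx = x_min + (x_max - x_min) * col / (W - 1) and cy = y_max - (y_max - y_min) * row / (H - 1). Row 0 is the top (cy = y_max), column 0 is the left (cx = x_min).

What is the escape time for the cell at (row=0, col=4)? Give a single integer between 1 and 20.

Answer: 20

Derivation:
z_0 = 0 + 0i, c = -0.3167 + 0.4500i
Iter 1: z = -0.3167 + 0.4500i, |z|^2 = 0.3028
Iter 2: z = -0.4189 + 0.1650i, |z|^2 = 0.2027
Iter 3: z = -0.1684 + 0.3118i, |z|^2 = 0.1256
Iter 4: z = -0.3855 + 0.3450i, |z|^2 = 0.2676
Iter 5: z = -0.2871 + 0.1840i, |z|^2 = 0.1163
Iter 6: z = -0.2681 + 0.3443i, |z|^2 = 0.1905
Iter 7: z = -0.3634 + 0.2653i, |z|^2 = 0.2024
Iter 8: z = -0.2551 + 0.2572i, |z|^2 = 0.1312
Iter 9: z = -0.3178 + 0.3188i, |z|^2 = 0.2026
Iter 10: z = -0.3173 + 0.2474i, |z|^2 = 0.1619
Iter 11: z = -0.2772 + 0.2930i, |z|^2 = 0.1627
Iter 12: z = -0.3257 + 0.2876i, |z|^2 = 0.1888
Iter 13: z = -0.2933 + 0.2627i, |z|^2 = 0.1550
Iter 14: z = -0.2996 + 0.2959i, |z|^2 = 0.1773
Iter 15: z = -0.3145 + 0.2727i, |z|^2 = 0.1732
Iter 16: z = -0.2921 + 0.2785i, |z|^2 = 0.1629
Iter 17: z = -0.3089 + 0.2873i, |z|^2 = 0.1779
Iter 18: z = -0.3038 + 0.2725i, |z|^2 = 0.1665
Iter 19: z = -0.2987 + 0.2844i, |z|^2 = 0.1701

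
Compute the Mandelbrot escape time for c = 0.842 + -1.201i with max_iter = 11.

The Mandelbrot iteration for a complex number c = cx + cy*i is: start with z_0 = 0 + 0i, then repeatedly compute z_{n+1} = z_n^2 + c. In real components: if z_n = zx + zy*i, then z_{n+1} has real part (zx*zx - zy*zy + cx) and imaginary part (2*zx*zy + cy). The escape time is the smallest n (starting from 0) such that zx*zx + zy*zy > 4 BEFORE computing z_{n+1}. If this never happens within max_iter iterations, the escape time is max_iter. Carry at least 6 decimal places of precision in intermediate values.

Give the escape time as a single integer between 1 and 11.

z_0 = 0 + 0i, c = 0.8420 + -1.2010i
Iter 1: z = 0.8420 + -1.2010i, |z|^2 = 2.1514
Iter 2: z = 0.1086 + -3.2235i, |z|^2 = 10.4026
Escaped at iteration 2

Answer: 2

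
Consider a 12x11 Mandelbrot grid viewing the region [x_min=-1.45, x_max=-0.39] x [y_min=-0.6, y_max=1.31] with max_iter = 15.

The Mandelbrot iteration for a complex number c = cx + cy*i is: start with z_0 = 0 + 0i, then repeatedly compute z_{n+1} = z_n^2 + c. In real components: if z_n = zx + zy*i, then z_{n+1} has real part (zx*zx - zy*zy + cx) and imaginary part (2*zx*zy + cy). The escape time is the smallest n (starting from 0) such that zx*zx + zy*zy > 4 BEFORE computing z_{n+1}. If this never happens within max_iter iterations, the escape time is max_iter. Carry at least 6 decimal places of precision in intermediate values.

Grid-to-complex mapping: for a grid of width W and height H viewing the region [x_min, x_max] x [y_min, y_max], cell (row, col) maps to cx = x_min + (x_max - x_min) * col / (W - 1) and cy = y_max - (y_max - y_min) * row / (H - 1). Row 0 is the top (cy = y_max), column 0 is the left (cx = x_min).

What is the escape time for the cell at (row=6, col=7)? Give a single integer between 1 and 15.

Answer: 15

Derivation:
z_0 = 0 + 0i, c = -0.7755 + 0.1640i
Iter 1: z = -0.7755 + 0.1640i, |z|^2 = 0.6282
Iter 2: z = -0.2010 + -0.0903i, |z|^2 = 0.0486
Iter 3: z = -0.7432 + 0.2003i, |z|^2 = 0.5925
Iter 4: z = -0.2632 + -0.1338i, |z|^2 = 0.0872
Iter 5: z = -0.7241 + 0.2344i, |z|^2 = 0.5792
Iter 6: z = -0.3061 + -0.1755i, |z|^2 = 0.1245
Iter 7: z = -0.7125 + 0.2714i, |z|^2 = 0.5814
Iter 8: z = -0.3414 + -0.2228i, |z|^2 = 0.1662
Iter 9: z = -0.7085 + 0.3162i, |z|^2 = 0.6019
Iter 10: z = -0.3734 + -0.2840i, |z|^2 = 0.2201
Iter 11: z = -0.7167 + 0.3761i, |z|^2 = 0.6551
Iter 12: z = -0.4033 + -0.3751i, |z|^2 = 0.3033
Iter 13: z = -0.7535 + 0.4665i, |z|^2 = 0.7854
Iter 14: z = -0.4254 + -0.5391i, |z|^2 = 0.4715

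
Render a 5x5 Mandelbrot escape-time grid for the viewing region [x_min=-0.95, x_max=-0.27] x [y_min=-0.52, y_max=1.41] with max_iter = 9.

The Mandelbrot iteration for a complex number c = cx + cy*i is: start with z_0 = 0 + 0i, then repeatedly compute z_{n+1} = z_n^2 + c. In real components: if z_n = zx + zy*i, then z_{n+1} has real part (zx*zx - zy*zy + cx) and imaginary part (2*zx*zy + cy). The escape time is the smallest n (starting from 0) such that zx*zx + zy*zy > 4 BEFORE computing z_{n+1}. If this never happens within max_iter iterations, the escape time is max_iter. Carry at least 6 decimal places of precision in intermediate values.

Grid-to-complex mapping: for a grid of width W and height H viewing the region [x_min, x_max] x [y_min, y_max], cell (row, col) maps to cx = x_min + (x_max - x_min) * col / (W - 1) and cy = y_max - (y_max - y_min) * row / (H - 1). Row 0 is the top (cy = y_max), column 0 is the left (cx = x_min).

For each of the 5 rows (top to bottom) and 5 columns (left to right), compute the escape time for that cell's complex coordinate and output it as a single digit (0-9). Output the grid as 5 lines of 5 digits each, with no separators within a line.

(row=0, col=0): c = -0.9500 + 1.4100i → escape time 2
(row=0, col=1): c = -0.7800 + 1.4100i → escape time 2
(row=0, col=2): c = -0.6100 + 1.4100i → escape time 2
(row=0, col=3): c = -0.4400 + 1.4100i → escape time 2
(row=0, col=4): c = -0.2700 + 1.4100i → escape time 2
(row=1, col=0): c = -0.9500 + 0.9275i → escape time 3
(row=1, col=1): c = -0.7800 + 0.9275i → escape time 4
(row=1, col=2): c = -0.6100 + 0.9275i → escape time 4
(row=1, col=3): c = -0.4400 + 0.9275i → escape time 4
(row=1, col=4): c = -0.2700 + 0.9275i → escape time 6
(row=2, col=0): c = -0.9500 + 0.4450i → escape time 6
(row=2, col=1): c = -0.7800 + 0.4450i → escape time 7
(row=2, col=2): c = -0.6100 + 0.4450i → escape time 9
(row=2, col=3): c = -0.4400 + 0.4450i → escape time 9
(row=2, col=4): c = -0.2700 + 0.4450i → escape time 9
(row=3, col=0): c = -0.9500 + -0.0375i → escape time 9
(row=3, col=1): c = -0.7800 + -0.0375i → escape time 9
(row=3, col=2): c = -0.6100 + -0.0375i → escape time 9
(row=3, col=3): c = -0.4400 + -0.0375i → escape time 9
(row=3, col=4): c = -0.2700 + -0.0375i → escape time 9
(row=4, col=0): c = -0.9500 + -0.5200i → escape time 5
(row=4, col=1): c = -0.7800 + -0.5200i → escape time 6
(row=4, col=2): c = -0.6100 + -0.5200i → escape time 9
(row=4, col=3): c = -0.4400 + -0.5200i → escape time 9
(row=4, col=4): c = -0.2700 + -0.5200i → escape time 9

Answer: 22222
34446
67999
99999
56999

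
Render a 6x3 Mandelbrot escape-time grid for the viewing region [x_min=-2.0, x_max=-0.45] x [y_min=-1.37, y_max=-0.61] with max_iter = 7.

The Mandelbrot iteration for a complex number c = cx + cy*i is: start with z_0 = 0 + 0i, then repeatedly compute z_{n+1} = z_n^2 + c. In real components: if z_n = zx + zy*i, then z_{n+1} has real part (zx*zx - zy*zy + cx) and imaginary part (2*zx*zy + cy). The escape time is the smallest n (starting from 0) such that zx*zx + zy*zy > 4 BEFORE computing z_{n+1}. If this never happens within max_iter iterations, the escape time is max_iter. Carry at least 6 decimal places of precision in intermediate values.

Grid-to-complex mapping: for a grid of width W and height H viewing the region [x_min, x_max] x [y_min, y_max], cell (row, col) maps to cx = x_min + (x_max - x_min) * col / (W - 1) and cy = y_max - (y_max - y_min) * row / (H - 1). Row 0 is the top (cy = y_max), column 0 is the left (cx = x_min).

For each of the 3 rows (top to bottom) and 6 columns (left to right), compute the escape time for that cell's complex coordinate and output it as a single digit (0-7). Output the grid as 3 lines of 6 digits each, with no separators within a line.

(row=0, col=0): c = -2.0000 + -0.6100i → escape time 1
(row=0, col=1): c = -1.6900 + -0.6100i → escape time 3
(row=0, col=2): c = -1.3800 + -0.6100i → escape time 3
(row=0, col=3): c = -1.0700 + -0.6100i → escape time 4
(row=0, col=4): c = -0.7600 + -0.6100i → escape time 5
(row=0, col=5): c = -0.4500 + -0.6100i → escape time 7
(row=1, col=0): c = -2.0000 + -0.9900i → escape time 1
(row=1, col=1): c = -1.6900 + -0.9900i → escape time 2
(row=1, col=2): c = -1.3800 + -0.9900i → escape time 3
(row=1, col=3): c = -1.0700 + -0.9900i → escape time 3
(row=1, col=4): c = -0.7600 + -0.9900i → escape time 3
(row=1, col=5): c = -0.4500 + -0.9900i → escape time 4
(row=2, col=0): c = -2.0000 + -1.3700i → escape time 1
(row=2, col=1): c = -1.6900 + -1.3700i → escape time 1
(row=2, col=2): c = -1.3800 + -1.3700i → escape time 2
(row=2, col=3): c = -1.0700 + -1.3700i → escape time 2
(row=2, col=4): c = -0.7600 + -1.3700i → escape time 2
(row=2, col=5): c = -0.4500 + -1.3700i → escape time 2

Answer: 133457
123334
112222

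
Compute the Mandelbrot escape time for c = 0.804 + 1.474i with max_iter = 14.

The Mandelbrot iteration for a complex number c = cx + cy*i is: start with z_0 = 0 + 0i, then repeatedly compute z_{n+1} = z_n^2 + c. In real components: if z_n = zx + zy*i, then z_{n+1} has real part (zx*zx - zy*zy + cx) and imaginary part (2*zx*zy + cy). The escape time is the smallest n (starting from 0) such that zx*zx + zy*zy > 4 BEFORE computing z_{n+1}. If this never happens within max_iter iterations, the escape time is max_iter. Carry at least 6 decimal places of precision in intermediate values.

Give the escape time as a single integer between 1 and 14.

Answer: 2

Derivation:
z_0 = 0 + 0i, c = 0.8040 + 1.4740i
Iter 1: z = 0.8040 + 1.4740i, |z|^2 = 2.8191
Iter 2: z = -0.7223 + 3.8442i, |z|^2 = 15.2995
Escaped at iteration 2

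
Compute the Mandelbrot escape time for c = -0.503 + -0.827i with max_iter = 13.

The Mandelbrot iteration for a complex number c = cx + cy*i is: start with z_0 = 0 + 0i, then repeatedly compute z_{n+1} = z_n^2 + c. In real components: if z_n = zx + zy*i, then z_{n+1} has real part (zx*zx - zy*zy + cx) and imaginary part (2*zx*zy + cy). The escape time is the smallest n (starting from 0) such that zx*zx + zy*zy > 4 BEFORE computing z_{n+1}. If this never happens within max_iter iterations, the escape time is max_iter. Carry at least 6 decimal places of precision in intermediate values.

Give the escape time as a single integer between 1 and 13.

z_0 = 0 + 0i, c = -0.5030 + -0.8270i
Iter 1: z = -0.5030 + -0.8270i, |z|^2 = 0.9369
Iter 2: z = -0.9339 + 0.0050i, |z|^2 = 0.8722
Iter 3: z = 0.3692 + -0.8363i, |z|^2 = 0.8356
Iter 4: z = -1.0660 + -1.4445i, |z|^2 = 3.2230
Iter 5: z = -1.4530 + 2.2528i, |z|^2 = 7.1862
Escaped at iteration 5

Answer: 5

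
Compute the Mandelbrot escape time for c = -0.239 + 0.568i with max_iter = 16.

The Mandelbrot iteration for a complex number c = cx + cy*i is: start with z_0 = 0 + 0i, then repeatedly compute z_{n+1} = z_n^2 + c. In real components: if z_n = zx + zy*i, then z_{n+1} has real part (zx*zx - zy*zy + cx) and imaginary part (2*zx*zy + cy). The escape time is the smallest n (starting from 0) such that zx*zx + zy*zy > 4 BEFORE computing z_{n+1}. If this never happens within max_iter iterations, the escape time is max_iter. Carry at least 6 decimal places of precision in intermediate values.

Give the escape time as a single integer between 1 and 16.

Answer: 16

Derivation:
z_0 = 0 + 0i, c = -0.2390 + 0.5680i
Iter 1: z = -0.2390 + 0.5680i, |z|^2 = 0.3797
Iter 2: z = -0.5045 + 0.2965i, |z|^2 = 0.3424
Iter 3: z = -0.0724 + 0.2688i, |z|^2 = 0.0775
Iter 4: z = -0.3060 + 0.5291i, |z|^2 = 0.3736
Iter 5: z = -0.4253 + 0.2442i, |z|^2 = 0.2405
Iter 6: z = -0.1178 + 0.3603i, |z|^2 = 0.1437
Iter 7: z = -0.3550 + 0.4831i, |z|^2 = 0.3594
Iter 8: z = -0.3464 + 0.2250i, |z|^2 = 0.1706
Iter 9: z = -0.1696 + 0.4121i, |z|^2 = 0.1986
Iter 10: z = -0.3801 + 0.4282i, |z|^2 = 0.3278
Iter 11: z = -0.2779 + 0.2425i, |z|^2 = 0.1360
Iter 12: z = -0.2206 + 0.4332i, |z|^2 = 0.2363
Iter 13: z = -0.3780 + 0.3769i, |z|^2 = 0.2849
Iter 14: z = -0.2382 + 0.2831i, |z|^2 = 0.1368
Iter 15: z = -0.2624 + 0.4332i, |z|^2 = 0.2565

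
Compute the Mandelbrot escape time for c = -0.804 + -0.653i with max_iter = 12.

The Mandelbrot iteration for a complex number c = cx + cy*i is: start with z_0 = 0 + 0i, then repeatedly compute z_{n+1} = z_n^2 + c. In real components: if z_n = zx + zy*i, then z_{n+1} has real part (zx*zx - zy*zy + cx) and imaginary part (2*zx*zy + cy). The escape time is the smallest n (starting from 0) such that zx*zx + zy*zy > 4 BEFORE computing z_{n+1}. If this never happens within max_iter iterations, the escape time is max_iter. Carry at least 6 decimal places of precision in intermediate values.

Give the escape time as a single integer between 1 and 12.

z_0 = 0 + 0i, c = -0.8040 + -0.6530i
Iter 1: z = -0.8040 + -0.6530i, |z|^2 = 1.0728
Iter 2: z = -0.5840 + 0.3970i, |z|^2 = 0.4987
Iter 3: z = -0.6206 + -1.1167i, |z|^2 = 1.6322
Iter 4: z = -1.6659 + 0.7330i, |z|^2 = 3.3127
Iter 5: z = 1.4340 + -3.0954i, |z|^2 = 11.6377
Escaped at iteration 5

Answer: 5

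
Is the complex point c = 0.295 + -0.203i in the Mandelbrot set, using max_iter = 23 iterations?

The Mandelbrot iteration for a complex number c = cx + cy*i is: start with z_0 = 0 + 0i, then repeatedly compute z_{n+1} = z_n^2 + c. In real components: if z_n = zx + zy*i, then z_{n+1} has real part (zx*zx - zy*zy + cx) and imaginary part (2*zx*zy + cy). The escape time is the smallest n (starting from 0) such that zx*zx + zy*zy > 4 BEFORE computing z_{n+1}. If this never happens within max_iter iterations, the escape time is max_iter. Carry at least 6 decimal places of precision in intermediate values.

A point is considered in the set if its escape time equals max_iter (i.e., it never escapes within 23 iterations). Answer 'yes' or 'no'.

z_0 = 0 + 0i, c = 0.2950 + -0.2030i
Iter 1: z = 0.2950 + -0.2030i, |z|^2 = 0.1282
Iter 2: z = 0.3408 + -0.3228i, |z|^2 = 0.2203
Iter 3: z = 0.3070 + -0.4230i, |z|^2 = 0.2732
Iter 4: z = 0.2103 + -0.4627i, |z|^2 = 0.2583
Iter 5: z = 0.1251 + -0.3976i, |z|^2 = 0.1738
Iter 6: z = 0.1526 + -0.3025i, |z|^2 = 0.1148
Iter 7: z = 0.2268 + -0.2953i, |z|^2 = 0.1386
Iter 8: z = 0.2592 + -0.3369i, |z|^2 = 0.1807
Iter 9: z = 0.2487 + -0.3777i, |z|^2 = 0.2045
Iter 10: z = 0.2142 + -0.3908i, |z|^2 = 0.1986
Iter 11: z = 0.1881 + -0.3704i, |z|^2 = 0.1726
Iter 12: z = 0.1932 + -0.3424i, |z|^2 = 0.1545
Iter 13: z = 0.2151 + -0.3353i, |z|^2 = 0.1587
Iter 14: z = 0.2289 + -0.3472i, |z|^2 = 0.1729
Iter 15: z = 0.2268 + -0.3619i, |z|^2 = 0.1824
Iter 16: z = 0.2154 + -0.3672i, |z|^2 = 0.1812
Iter 17: z = 0.2066 + -0.3612i, |z|^2 = 0.1732
Iter 18: z = 0.2072 + -0.3523i, |z|^2 = 0.1670
Iter 19: z = 0.2139 + -0.3490i, |z|^2 = 0.1675
Iter 20: z = 0.2189 + -0.3523i, |z|^2 = 0.1720
Iter 21: z = 0.2189 + -0.3573i, |z|^2 = 0.1755
Iter 22: z = 0.2153 + -0.3594i, |z|^2 = 0.1755
Did not escape in 23 iterations → in set

Answer: yes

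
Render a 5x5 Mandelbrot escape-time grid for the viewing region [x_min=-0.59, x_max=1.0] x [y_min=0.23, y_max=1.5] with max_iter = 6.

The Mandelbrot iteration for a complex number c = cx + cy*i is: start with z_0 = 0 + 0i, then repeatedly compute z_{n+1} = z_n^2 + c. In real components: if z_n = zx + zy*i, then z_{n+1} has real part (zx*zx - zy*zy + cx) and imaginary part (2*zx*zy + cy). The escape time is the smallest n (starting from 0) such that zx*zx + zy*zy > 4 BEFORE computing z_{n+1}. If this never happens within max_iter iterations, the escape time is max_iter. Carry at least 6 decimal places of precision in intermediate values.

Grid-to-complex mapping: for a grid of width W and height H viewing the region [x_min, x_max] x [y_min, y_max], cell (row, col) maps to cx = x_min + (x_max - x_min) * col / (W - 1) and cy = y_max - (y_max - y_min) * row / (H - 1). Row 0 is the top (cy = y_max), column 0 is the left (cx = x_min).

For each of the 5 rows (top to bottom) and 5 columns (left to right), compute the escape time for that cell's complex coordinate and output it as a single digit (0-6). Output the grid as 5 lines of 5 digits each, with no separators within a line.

Answer: 22222
33222
46532
66632
66642

Derivation:
(row=0, col=0): c = -0.5900 + 1.5000i → escape time 2
(row=0, col=1): c = -0.1925 + 1.5000i → escape time 2
(row=0, col=2): c = 0.2050 + 1.5000i → escape time 2
(row=0, col=3): c = 0.6025 + 1.5000i → escape time 2
(row=0, col=4): c = 1.0000 + 1.5000i → escape time 2
(row=1, col=0): c = -0.5900 + 1.1825i → escape time 3
(row=1, col=1): c = -0.1925 + 1.1825i → escape time 3
(row=1, col=2): c = 0.2050 + 1.1825i → escape time 2
(row=1, col=3): c = 0.6025 + 1.1825i → escape time 2
(row=1, col=4): c = 1.0000 + 1.1825i → escape time 2
(row=2, col=0): c = -0.5900 + 0.8650i → escape time 4
(row=2, col=1): c = -0.1925 + 0.8650i → escape time 6
(row=2, col=2): c = 0.2050 + 0.8650i → escape time 5
(row=2, col=3): c = 0.6025 + 0.8650i → escape time 3
(row=2, col=4): c = 1.0000 + 0.8650i → escape time 2
(row=3, col=0): c = -0.5900 + 0.5475i → escape time 6
(row=3, col=1): c = -0.1925 + 0.5475i → escape time 6
(row=3, col=2): c = 0.2050 + 0.5475i → escape time 6
(row=3, col=3): c = 0.6025 + 0.5475i → escape time 3
(row=3, col=4): c = 1.0000 + 0.5475i → escape time 2
(row=4, col=0): c = -0.5900 + 0.2300i → escape time 6
(row=4, col=1): c = -0.1925 + 0.2300i → escape time 6
(row=4, col=2): c = 0.2050 + 0.2300i → escape time 6
(row=4, col=3): c = 0.6025 + 0.2300i → escape time 4
(row=4, col=4): c = 1.0000 + 0.2300i → escape time 2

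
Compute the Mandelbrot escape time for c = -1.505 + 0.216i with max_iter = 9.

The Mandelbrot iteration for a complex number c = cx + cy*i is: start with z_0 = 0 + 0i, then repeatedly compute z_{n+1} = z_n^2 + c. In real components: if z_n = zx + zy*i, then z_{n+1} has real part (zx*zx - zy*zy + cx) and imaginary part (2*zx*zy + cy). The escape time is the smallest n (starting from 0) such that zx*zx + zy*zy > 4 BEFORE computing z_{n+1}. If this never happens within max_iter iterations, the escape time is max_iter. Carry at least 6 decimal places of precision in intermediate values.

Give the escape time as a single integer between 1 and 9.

Answer: 5

Derivation:
z_0 = 0 + 0i, c = -1.5050 + 0.2160i
Iter 1: z = -1.5050 + 0.2160i, |z|^2 = 2.3117
Iter 2: z = 0.7134 + -0.4342i, |z|^2 = 0.6974
Iter 3: z = -1.1846 + -0.4034i, |z|^2 = 1.5660
Iter 4: z = -0.2645 + 1.1718i, |z|^2 = 1.4431
Iter 5: z = -2.8082 + -0.4038i, |z|^2 = 8.0490
Escaped at iteration 5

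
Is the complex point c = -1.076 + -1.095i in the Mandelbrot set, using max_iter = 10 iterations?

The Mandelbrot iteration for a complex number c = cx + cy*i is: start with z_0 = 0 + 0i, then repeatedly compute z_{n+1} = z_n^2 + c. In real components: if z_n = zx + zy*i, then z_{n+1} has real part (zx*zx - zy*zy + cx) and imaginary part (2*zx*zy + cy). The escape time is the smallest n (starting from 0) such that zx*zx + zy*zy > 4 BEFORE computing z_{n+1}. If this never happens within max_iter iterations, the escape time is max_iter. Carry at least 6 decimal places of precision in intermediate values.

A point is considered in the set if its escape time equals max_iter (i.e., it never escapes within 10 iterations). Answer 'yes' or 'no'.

Answer: no

Derivation:
z_0 = 0 + 0i, c = -1.0760 + -1.0950i
Iter 1: z = -1.0760 + -1.0950i, |z|^2 = 2.3568
Iter 2: z = -1.1172 + 1.2614i, |z|^2 = 2.8395
Iter 3: z = -1.4190 + -3.9137i, |z|^2 = 17.3305
Escaped at iteration 3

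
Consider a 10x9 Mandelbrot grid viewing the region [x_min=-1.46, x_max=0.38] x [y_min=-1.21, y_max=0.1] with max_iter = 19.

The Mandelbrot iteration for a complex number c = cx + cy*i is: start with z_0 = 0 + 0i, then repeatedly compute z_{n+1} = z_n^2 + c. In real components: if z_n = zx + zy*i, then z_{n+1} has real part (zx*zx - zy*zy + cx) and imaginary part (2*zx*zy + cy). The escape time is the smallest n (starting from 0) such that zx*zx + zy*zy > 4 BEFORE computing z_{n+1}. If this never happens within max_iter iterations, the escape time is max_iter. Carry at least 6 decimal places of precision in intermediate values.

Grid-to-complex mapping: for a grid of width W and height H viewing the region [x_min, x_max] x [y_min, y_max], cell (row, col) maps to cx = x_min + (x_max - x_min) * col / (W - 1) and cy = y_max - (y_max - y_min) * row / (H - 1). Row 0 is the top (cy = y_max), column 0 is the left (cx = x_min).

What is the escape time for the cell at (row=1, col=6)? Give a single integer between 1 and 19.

Answer: 19

Derivation:
z_0 = 0 + 0i, c = -0.2333 + -0.0638i
Iter 1: z = -0.2333 + -0.0638i, |z|^2 = 0.0585
Iter 2: z = -0.1830 + -0.0340i, |z|^2 = 0.0346
Iter 3: z = -0.2010 + -0.0513i, |z|^2 = 0.0430
Iter 4: z = -0.1956 + -0.0431i, |z|^2 = 0.0401
Iter 5: z = -0.1969 + -0.0469i, |z|^2 = 0.0410
Iter 6: z = -0.1967 + -0.0453i, |z|^2 = 0.0408
Iter 7: z = -0.1967 + -0.0459i, |z|^2 = 0.0408
Iter 8: z = -0.1968 + -0.0457i, |z|^2 = 0.0408
Iter 9: z = -0.1967 + -0.0458i, |z|^2 = 0.0408
Iter 10: z = -0.1967 + -0.0457i, |z|^2 = 0.0408
Iter 11: z = -0.1967 + -0.0458i, |z|^2 = 0.0408
Iter 12: z = -0.1967 + -0.0457i, |z|^2 = 0.0408
Iter 13: z = -0.1967 + -0.0457i, |z|^2 = 0.0408
Iter 14: z = -0.1967 + -0.0457i, |z|^2 = 0.0408
Iter 15: z = -0.1967 + -0.0457i, |z|^2 = 0.0408
Iter 16: z = -0.1967 + -0.0457i, |z|^2 = 0.0408
Iter 17: z = -0.1967 + -0.0457i, |z|^2 = 0.0408
Iter 18: z = -0.1967 + -0.0457i, |z|^2 = 0.0408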